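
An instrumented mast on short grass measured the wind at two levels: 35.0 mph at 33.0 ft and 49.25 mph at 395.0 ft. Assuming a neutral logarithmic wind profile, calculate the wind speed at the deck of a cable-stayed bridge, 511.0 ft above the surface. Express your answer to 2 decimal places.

50.73 mph

Log law: V ∝ ln(z/z₀). From the pair, with r = V₁/V₂ = 0.71066,
ln z₀ = (ln z₁ − r·ln z₂)/(1 − r) = (3.4965 − 0.71066×5.9789)/0.28934 = -2.6006 → z₀ = 0.07423 ft
V₃ = V₁ · ln(z₃/z₀)/ln(z₁/z₀) = 35.0 × 8.8369/6.0971 = 50.7281 mph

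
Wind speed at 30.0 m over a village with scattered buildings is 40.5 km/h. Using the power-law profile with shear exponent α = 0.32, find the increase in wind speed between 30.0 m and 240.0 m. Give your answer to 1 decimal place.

Power law: V₂ = V₁ · (z₂/z₁)^α = 40.5 × (8.0000)^0.32 = 78.7851 km/h
ΔV = 78.7851 − 40.5 = 38.2851 km/h

38.3 km/h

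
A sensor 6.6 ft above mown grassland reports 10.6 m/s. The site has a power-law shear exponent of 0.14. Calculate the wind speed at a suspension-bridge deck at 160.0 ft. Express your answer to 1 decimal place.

Power-law profile: V₂ = V₁ · (z₂/z₁)^α
V₂ = 10.6 × (160.0/6.6)^0.14 = 10.6 × (24.2424)^0.14
    = 10.6 × 1.5626 = 16.5633 m/s

16.6 m/s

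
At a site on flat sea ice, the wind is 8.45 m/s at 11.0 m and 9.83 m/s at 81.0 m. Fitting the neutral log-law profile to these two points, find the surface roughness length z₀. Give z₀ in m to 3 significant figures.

Log law: V(z) ∝ ln(z/z₀). With r = V₁/V₂ = 8.45/9.83 = 0.85961,
r · ln(z₂/z₀) = ln(z₁/z₀) ⇒ ln z₀ = (ln z₁ − r·ln z₂)/(1 − r)
ln z₀ = (2.39790 − 0.85961×4.39445) / 0.14039 = -9.8274
z₀ = exp(-9.8274) = 0.00005395 m

z₀ ≈ 0.0000540 m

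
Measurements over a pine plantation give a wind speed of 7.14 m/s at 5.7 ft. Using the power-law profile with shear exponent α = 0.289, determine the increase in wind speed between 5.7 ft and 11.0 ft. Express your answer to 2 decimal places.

Power law: V₂ = V₁ · (z₂/z₁)^α = 7.14 × (1.9298)^0.289 = 8.6340 m/s
ΔV = 8.6340 − 7.14 = 1.4940 m/s

1.49 m/s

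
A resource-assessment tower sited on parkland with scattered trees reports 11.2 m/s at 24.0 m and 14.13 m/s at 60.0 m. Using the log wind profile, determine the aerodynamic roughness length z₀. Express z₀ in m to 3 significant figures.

Log law: V(z) ∝ ln(z/z₀). With r = V₁/V₂ = 11.2/14.13 = 0.79264,
r · ln(z₂/z₀) = ln(z₁/z₀) ⇒ ln z₀ = (ln z₁ − r·ln z₂)/(1 − r)
ln z₀ = (3.17805 − 0.79264×4.09434) / 0.20736 = -0.3245
z₀ = exp(-0.3245) = 0.7229 m

z₀ ≈ 0.723 m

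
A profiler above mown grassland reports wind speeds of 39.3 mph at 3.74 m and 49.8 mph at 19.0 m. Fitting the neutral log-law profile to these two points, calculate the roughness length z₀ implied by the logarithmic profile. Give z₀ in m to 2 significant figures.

z₀ ≈ 0.0085 m

Log law: V(z) ∝ ln(z/z₀). With r = V₁/V₂ = 39.3/49.8 = 0.78916,
r · ln(z₂/z₀) = ln(z₁/z₀) ⇒ ln z₀ = (ln z₁ − r·ln z₂)/(1 − r)
ln z₀ = (1.31909 − 0.78916×2.94444) / 0.21084 = -4.7644
z₀ = exp(-4.7644) = 0.008528 m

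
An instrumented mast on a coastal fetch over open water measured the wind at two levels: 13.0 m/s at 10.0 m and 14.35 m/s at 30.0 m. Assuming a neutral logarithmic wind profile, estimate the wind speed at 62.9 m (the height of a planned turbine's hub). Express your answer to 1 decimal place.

Log law: V ∝ ln(z/z₀). From the pair, with r = V₁/V₂ = 0.90592,
ln z₀ = (ln z₁ − r·ln z₂)/(1 − r) = (2.3026 − 0.90592×3.4012)/0.09408 = -8.2766 → z₀ = 0.0002544 m
V₃ = V₁ · ln(z₃/z₀)/ln(z₁/z₀) = 13.0 × 12.4182/10.5792 = 15.2598 m/s

15.3 m/s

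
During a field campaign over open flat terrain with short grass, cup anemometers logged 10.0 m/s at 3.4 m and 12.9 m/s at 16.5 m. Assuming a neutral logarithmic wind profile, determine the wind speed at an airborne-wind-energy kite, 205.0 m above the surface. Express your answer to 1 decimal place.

17.5 m/s

Log law: V ∝ ln(z/z₀). From the pair, with r = V₁/V₂ = 0.77519,
ln z₀ = (ln z₁ − r·ln z₂)/(1 − r) = (1.2238 − 0.77519×2.8034)/0.22481 = -4.2231 → z₀ = 0.01465 m
V₃ = V₁ · ln(z₃/z₀)/ln(z₁/z₀) = 10.0 × 9.5461/5.4468 = 17.5259 m/s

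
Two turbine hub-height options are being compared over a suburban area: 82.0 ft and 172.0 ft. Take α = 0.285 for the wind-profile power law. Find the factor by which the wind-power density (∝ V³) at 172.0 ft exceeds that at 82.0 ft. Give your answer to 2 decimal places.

1.88

Speed ratio: V_B/V_A = (z_B/z_A)^α = (172.0/82.0)^0.285 = (2.0976)^0.285 = 1.23506
Power-density ratio: P_B/P_A = (V_B/V_A)³ = (1.23506)³ = 1.88394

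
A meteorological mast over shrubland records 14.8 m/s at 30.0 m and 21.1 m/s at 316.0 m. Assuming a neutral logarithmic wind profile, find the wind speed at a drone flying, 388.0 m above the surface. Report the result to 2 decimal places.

Log law: V ∝ ln(z/z₀). From the pair, with r = V₁/V₂ = 0.70142,
ln z₀ = (ln z₁ − r·ln z₂)/(1 − r) = (3.4012 − 0.70142×5.7557)/0.29858 = -2.1301 → z₀ = 0.1188 m
V₃ = V₁ · ln(z₃/z₀)/ln(z₁/z₀) = 14.8 × 8.0911/5.5313 = 21.6492 m/s

21.65 m/s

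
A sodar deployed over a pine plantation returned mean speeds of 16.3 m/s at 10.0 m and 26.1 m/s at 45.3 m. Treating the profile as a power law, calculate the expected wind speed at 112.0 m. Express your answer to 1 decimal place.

34.6 m/s

First find α: α = ln(V₂/V₁)/ln(z₂/z₁) = ln(26.1/16.3)/ln(45.3/10.0) = 0.47077/1.51072 = 0.3116
Extrapolate from 45.3 m to 112.0 m: V₃ = 26.1 × (112.0/45.3)^0.3116 = 26.1 × 1.3259 = 34.6054 m/s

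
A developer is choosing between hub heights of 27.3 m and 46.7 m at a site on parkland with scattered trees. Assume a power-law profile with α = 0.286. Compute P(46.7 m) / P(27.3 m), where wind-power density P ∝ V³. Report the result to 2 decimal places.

Speed ratio: V_B/V_A = (z_B/z_A)^α = (46.7/27.3)^0.286 = (1.7106)^0.286 = 1.16596
Power-density ratio: P_B/P_A = (V_B/V_A)³ = (1.16596)³ = 1.58506

1.59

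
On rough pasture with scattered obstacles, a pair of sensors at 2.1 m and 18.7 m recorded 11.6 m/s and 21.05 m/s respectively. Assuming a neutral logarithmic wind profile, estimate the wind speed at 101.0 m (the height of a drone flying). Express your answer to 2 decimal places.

Log law: V ∝ ln(z/z₀). From the pair, with r = V₁/V₂ = 0.55107,
ln z₀ = (ln z₁ − r·ln z₂)/(1 − r) = (0.7419 − 0.55107×2.9285)/0.44893 = -1.9421 → z₀ = 0.1434 m
V₃ = V₁ · ln(z₃/z₀)/ln(z₁/z₀) = 11.6 × 6.5572/2.6841 = 28.3391 m/s

28.34 m/s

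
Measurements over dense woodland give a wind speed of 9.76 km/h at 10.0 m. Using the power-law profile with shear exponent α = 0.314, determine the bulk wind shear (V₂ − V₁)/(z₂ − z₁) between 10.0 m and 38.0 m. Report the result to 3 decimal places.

Power law: V₂ = V₁ · (z₂/z₁)^α = 9.76 × (3.8000)^0.314 = 14.8423 km/h
ΔV/Δz = (14.8423 − 9.76)/(38.0 − 10.0) = 5.0823/28.0000 = 0.18151 km/h/m

0.182 km/h/m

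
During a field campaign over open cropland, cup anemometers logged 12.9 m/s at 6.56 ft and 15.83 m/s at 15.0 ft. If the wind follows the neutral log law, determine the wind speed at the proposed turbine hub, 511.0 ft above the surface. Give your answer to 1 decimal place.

Log law: V ∝ ln(z/z₀). From the pair, with r = V₁/V₂ = 0.81491,
ln z₀ = (ln z₁ − r·ln z₂)/(1 − r) = (1.8810 − 0.81491×2.7081)/0.18509 = -1.7603 → z₀ = 0.1720 ft
V₃ = V₁ · ln(z₃/z₀)/ln(z₁/z₀) = 12.9 × 7.9967/3.6413 = 28.3297 m/s

28.3 m/s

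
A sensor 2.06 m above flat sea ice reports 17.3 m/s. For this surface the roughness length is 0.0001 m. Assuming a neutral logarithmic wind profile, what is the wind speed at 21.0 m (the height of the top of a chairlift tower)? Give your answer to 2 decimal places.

21.34 m/s

Log law: V(z) ∝ ln(z/z₀), so V₂/V₁ = ln(z₂/z₀) / ln(z₁/z₀).
ln(21.0/0.0001) = 12.2549, ln(2.06/0.0001) = 9.9330
V₂ = 17.3 × 12.2549/9.9330 = 17.3 × 1.2337 = 21.3438 m/s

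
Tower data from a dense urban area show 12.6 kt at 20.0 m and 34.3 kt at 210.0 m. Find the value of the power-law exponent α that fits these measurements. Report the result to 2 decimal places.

α ≈ 0.43

Power law: V₂/V₁ = (z₂/z₁)^α ⇒ α = ln(V₂/V₁) / ln(z₂/z₁)
α = ln(34.3/12.6) / ln(210.0/20.0) = ln(2.7222) / ln(10.5000)
  = 1.00145 / 2.35138 = 0.42590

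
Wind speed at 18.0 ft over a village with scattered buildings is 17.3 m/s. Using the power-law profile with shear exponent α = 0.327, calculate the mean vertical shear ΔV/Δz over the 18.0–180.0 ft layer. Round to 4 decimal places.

0.1200 m/s/ft

Power law: V₂ = V₁ · (z₂/z₁)^α = 17.3 × (10.0000)^0.327 = 36.7321 m/s
ΔV/Δz = (36.7321 − 17.3)/(180.0 − 18.0) = 19.4321/162.0000 = 0.11995 m/s/ft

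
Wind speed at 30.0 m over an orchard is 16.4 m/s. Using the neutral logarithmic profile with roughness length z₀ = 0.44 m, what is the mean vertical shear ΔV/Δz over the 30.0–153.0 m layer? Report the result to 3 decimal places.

0.051 m/s/m

Log law: V₂ = V₁ · ln(z₂/z₀)/ln(z₁/z₀) = 16.4 × 5.8514/4.2222 = 22.7284 m/s
ΔV/Δz = (22.7284 − 16.4)/(153.0 − 30.0) = 6.3284/123.0000 = 0.05145 m/s/m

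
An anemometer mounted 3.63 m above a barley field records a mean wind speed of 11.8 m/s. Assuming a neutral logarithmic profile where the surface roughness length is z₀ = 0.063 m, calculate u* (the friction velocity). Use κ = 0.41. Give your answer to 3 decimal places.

u* ≈ 1.193 m/s

Log law: V(z) = (u*/κ) · ln(z/z₀) ⇒ u* = κ · V / ln(z/z₀)
u* = 0.41 × 11.8 / ln(3.63/0.063) = 0.41 × 11.8 / 4.0539
   = 4.8380 / 4.0539 = 1.1934 m/s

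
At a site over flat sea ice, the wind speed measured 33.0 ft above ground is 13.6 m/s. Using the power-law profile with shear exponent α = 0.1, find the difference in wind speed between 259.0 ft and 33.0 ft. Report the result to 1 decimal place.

3.1 m/s

Power law: V₂ = V₁ · (z₂/z₁)^α = 13.6 × (7.8485)^0.1 = 16.7116 m/s
ΔV = 16.7116 − 13.6 = 3.1116 m/s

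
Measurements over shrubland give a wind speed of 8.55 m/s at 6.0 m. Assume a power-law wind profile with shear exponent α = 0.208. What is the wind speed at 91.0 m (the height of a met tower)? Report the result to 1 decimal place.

Power-law profile: V₂ = V₁ · (z₂/z₁)^α
V₂ = 8.55 × (91.0/6.0)^0.208 = 8.55 × (15.1667)^0.208
    = 8.55 × 1.7605 = 15.0519 m/s

15.1 m/s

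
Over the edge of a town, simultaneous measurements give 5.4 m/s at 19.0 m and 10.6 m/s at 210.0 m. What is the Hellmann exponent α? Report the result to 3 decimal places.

α ≈ 0.281

Power law: V₂/V₁ = (z₂/z₁)^α ⇒ α = ln(V₂/V₁) / ln(z₂/z₁)
α = ln(10.6/5.4) / ln(210.0/19.0) = ln(1.9630) / ln(11.0526)
  = 0.67446 / 2.40267 = 0.28071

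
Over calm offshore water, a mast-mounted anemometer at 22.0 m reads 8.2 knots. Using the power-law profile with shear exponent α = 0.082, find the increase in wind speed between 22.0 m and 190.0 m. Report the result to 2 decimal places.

Power law: V₂ = V₁ · (z₂/z₁)^α = 8.2 × (8.6364)^0.082 = 9.7857 knots
ΔV = 9.7857 − 8.2 = 1.5857 knots

1.59 knots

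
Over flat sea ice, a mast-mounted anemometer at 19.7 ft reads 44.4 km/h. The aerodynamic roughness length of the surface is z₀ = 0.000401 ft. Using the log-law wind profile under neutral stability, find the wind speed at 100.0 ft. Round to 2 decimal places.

Log law: V(z) ∝ ln(z/z₀), so V₂/V₁ = ln(z₂/z₀) / ln(z₁/z₀).
ln(100.0/0.000401) = 12.4267, ln(19.7/0.000401) = 10.8022
V₂ = 44.4 × 12.4267/10.8022 = 44.4 × 1.1504 = 51.0774 km/h

51.08 km/h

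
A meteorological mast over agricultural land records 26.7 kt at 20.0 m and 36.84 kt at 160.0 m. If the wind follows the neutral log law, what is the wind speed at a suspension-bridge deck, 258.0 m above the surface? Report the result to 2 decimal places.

Log law: V ∝ ln(z/z₀). From the pair, with r = V₁/V₂ = 0.72476,
ln z₀ = (ln z₁ − r·ln z₂)/(1 − r) = (2.9957 − 0.72476×5.0752)/0.27524 = -2.4797 → z₀ = 0.08377 m
V₃ = V₁ · ln(z₃/z₀)/ln(z₁/z₀) = 26.7 × 8.0327/5.4755 = 39.1698 kt

39.17 kt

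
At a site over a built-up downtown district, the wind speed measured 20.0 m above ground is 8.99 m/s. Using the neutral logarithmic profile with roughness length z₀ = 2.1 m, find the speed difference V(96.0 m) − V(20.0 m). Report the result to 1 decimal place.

Log law: V₂ = V₁ · ln(z₂/z₀)/ln(z₁/z₀) = 8.99 × 3.8224/2.2538 = 15.2469 m/s
ΔV = 15.2469 − 8.99 = 6.2569 m/s

6.3 m/s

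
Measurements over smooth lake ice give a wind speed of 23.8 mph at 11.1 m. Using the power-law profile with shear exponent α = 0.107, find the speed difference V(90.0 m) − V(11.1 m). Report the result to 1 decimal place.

6.0 mph

Power law: V₂ = V₁ · (z₂/z₁)^α = 23.8 × (8.1081)^0.107 = 29.7736 mph
ΔV = 29.7736 − 23.8 = 5.9736 mph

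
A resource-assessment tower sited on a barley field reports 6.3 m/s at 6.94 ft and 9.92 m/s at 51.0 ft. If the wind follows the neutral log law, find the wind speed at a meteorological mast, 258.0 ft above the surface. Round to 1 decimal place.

Log law: V ∝ ln(z/z₀). From the pair, with r = V₁/V₂ = 0.63508,
ln z₀ = (ln z₁ − r·ln z₂)/(1 − r) = (1.9373 − 0.63508×3.9318)/0.36492 = -1.5338 → z₀ = 0.2157 ft
V₃ = V₁ · ln(z₃/z₀)/ln(z₁/z₀) = 6.3 × 7.0868/3.4711 = 12.8623 m/s

12.9 m/s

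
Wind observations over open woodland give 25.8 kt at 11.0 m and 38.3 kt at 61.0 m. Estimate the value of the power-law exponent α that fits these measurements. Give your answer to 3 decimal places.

Power law: V₂/V₁ = (z₂/z₁)^α ⇒ α = ln(V₂/V₁) / ln(z₂/z₁)
α = ln(38.3/25.8) / ln(61.0/11.0) = ln(1.4845) / ln(5.5455)
  = 0.39508 / 1.71298 = 0.23064

α ≈ 0.231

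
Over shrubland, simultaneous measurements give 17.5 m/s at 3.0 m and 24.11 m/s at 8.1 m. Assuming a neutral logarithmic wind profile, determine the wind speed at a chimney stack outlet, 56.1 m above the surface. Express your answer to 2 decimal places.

Log law: V ∝ ln(z/z₀). From the pair, with r = V₁/V₂ = 0.72584,
ln z₀ = (ln z₁ − r·ln z₂)/(1 − r) = (1.0986 − 0.72584×2.0919)/0.27416 = -1.5310 → z₀ = 0.2163 m
V₃ = V₁ · ln(z₃/z₀)/ln(z₁/z₀) = 17.5 × 5.5582/2.6296 = 36.9891 m/s

36.99 m/s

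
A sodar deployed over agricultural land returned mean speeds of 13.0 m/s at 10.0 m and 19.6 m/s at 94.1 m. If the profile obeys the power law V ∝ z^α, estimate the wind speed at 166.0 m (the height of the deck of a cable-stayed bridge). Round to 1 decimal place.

First find α: α = ln(V₂/V₁)/ln(z₂/z₁) = ln(19.6/13.0)/ln(94.1/10.0) = 0.41058/2.24177 = 0.1831
Extrapolate from 94.1 m to 166.0 m: V₃ = 19.6 × (166.0/94.1)^0.1831 = 19.6 × 1.1096 = 21.7473 m/s

21.7 m/s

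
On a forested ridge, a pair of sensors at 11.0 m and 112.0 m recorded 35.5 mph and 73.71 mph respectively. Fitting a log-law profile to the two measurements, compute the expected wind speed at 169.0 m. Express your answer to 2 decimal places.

80.48 mph

Log law: V ∝ ln(z/z₀). From the pair, with r = V₁/V₂ = 0.48162,
ln z₀ = (ln z₁ − r·ln z₂)/(1 − r) = (2.3979 − 0.48162×4.7185)/0.51838 = 0.2419 → z₀ = 1.274 m
V₃ = V₁ · ln(z₃/z₀)/ln(z₁/z₀) = 35.5 × 4.8880/2.1560 = 80.4839 mph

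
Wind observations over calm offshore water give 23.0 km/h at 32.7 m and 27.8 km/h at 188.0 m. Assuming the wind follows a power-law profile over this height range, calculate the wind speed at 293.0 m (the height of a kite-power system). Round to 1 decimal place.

29.2 km/h

First find α: α = ln(V₂/V₁)/ln(z₂/z₁) = ln(27.8/23.0)/ln(188.0/32.7) = 0.18954/1.74907 = 0.1084
Extrapolate from 188.0 m to 293.0 m: V₃ = 27.8 × (293.0/188.0)^0.1084 = 27.8 × 1.0493 = 29.1695 km/h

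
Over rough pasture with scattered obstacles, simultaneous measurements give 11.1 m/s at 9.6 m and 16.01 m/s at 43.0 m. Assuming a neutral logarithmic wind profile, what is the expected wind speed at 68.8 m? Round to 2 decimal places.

17.55 m/s

Log law: V ∝ ln(z/z₀). From the pair, with r = V₁/V₂ = 0.69332,
ln z₀ = (ln z₁ − r·ln z₂)/(1 − r) = (2.2618 − 0.69332×3.7612)/0.30668 = -1.1280 → z₀ = 0.3237 m
V₃ = V₁ · ln(z₃/z₀)/ln(z₁/z₀) = 11.1 × 5.3592/3.3898 = 17.5491 m/s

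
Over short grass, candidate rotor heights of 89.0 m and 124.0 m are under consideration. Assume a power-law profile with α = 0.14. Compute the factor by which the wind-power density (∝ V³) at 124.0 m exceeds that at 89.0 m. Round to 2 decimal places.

1.15

Speed ratio: V_B/V_A = (z_B/z_A)^α = (124.0/89.0)^0.14 = (1.3933)^0.14 = 1.04753
Power-density ratio: P_B/P_A = (V_B/V_A)³ = (1.04753)³ = 1.14946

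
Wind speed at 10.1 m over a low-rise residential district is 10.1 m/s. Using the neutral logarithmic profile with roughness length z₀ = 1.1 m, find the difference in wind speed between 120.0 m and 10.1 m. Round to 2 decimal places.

Log law: V₂ = V₁ · ln(z₂/z₀)/ln(z₁/z₀) = 10.1 × 4.6922/2.2172 = 21.3740 m/s
ΔV = 21.3740 − 10.1 = 11.2740 m/s

11.27 m/s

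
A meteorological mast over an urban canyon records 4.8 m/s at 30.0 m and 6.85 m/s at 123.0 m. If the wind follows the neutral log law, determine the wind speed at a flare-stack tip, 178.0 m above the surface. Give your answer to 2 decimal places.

Log law: V ∝ ln(z/z₀). From the pair, with r = V₁/V₂ = 0.70073,
ln z₀ = (ln z₁ − r·ln z₂)/(1 − r) = (3.4012 − 0.70073×4.8122)/0.29927 = 0.0974 → z₀ = 1.102 m
V₃ = V₁ · ln(z₃/z₀)/ln(z₁/z₀) = 4.8 × 5.0844/3.3038 = 7.3870 m/s

7.39 m/s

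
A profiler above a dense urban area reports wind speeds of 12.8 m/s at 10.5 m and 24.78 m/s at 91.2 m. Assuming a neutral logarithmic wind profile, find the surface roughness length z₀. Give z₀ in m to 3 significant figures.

Log law: V(z) ∝ ln(z/z₀). With r = V₁/V₂ = 12.8/24.78 = 0.51655,
r · ln(z₂/z₀) = ln(z₁/z₀) ⇒ ln z₀ = (ln z₁ − r·ln z₂)/(1 − r)
ln z₀ = (2.35138 − 0.51655×4.51305) / 0.48345 = 0.0417
z₀ = exp(0.0417) = 1.043 m

z₀ ≈ 1.04 m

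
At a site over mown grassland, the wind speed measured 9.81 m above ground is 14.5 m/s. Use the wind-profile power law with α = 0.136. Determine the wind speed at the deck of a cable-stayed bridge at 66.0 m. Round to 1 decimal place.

Power-law profile: V₂ = V₁ · (z₂/z₁)^α
V₂ = 14.5 × (66.0/9.81)^0.136 = 14.5 × (6.7278)^0.136
    = 14.5 × 1.2960 = 18.7914 m/s

18.8 m/s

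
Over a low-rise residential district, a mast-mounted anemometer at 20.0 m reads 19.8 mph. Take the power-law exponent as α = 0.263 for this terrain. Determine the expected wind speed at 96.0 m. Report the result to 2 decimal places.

29.91 mph

Power-law profile: V₂ = V₁ · (z₂/z₁)^α
V₂ = 19.8 × (96.0/20.0)^0.263 = 19.8 × (4.8000)^0.263
    = 19.8 × 1.5107 = 29.9110 mph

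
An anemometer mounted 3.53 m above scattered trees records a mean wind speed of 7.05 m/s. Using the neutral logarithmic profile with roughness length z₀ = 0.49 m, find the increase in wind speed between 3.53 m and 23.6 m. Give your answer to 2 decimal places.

Log law: V₂ = V₁ · ln(z₂/z₀)/ln(z₁/z₀) = 7.05 × 3.8746/1.9746 = 13.8333 m/s
ΔV = 13.8333 − 7.05 = 6.7833 m/s

6.78 m/s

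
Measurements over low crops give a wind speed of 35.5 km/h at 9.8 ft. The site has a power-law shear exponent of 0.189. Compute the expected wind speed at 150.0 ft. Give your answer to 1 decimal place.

59.5 km/h

Power-law profile: V₂ = V₁ · (z₂/z₁)^α
V₂ = 35.5 × (150.0/9.8)^0.189 = 35.5 × (15.3061)^0.189
    = 35.5 × 1.6747 = 59.4522 km/h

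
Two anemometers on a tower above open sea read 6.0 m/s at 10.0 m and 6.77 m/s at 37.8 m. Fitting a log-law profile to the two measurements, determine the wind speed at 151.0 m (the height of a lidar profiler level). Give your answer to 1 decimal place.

7.6 m/s

Log law: V ∝ ln(z/z₀). From the pair, with r = V₁/V₂ = 0.88626,
ln z₀ = (ln z₁ − r·ln z₂)/(1 − r) = (2.3026 − 0.88626×3.6323)/0.11374 = -8.0589 → z₀ = 0.0003163 m
V₃ = V₁ · ln(z₃/z₀)/ln(z₁/z₀) = 6.0 × 13.0762/10.3615 = 7.5720 m/s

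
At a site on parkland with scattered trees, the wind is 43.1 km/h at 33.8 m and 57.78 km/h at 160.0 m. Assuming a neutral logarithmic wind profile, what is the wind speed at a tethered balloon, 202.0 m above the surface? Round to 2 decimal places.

59.98 km/h

Log law: V ∝ ln(z/z₀). From the pair, with r = V₁/V₂ = 0.74593,
ln z₀ = (ln z₁ − r·ln z₂)/(1 − r) = (3.5205 − 0.74593×5.0752)/0.25407 = -1.0441 → z₀ = 0.3520 m
V₃ = V₁ · ln(z₃/z₀)/ln(z₁/z₀) = 43.1 × 6.3524/4.5646 = 59.9809 km/h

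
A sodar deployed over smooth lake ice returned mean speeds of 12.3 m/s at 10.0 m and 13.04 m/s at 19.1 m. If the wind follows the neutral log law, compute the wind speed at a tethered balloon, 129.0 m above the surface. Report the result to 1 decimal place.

Log law: V ∝ ln(z/z₀). From the pair, with r = V₁/V₂ = 0.94325,
ln z₀ = (ln z₁ − r·ln z₂)/(1 − r) = (2.3026 − 0.94325×2.9497)/0.05675 = -8.4533 → z₀ = 0.0002132 m
V₃ = V₁ · ln(z₃/z₀)/ln(z₁/z₀) = 12.3 × 13.3131/10.7559 = 15.2243 m/s

15.2 m/s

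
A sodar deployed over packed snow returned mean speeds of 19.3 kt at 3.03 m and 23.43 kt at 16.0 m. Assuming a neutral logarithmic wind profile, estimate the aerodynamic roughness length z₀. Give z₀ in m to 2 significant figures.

z₀ ≈ 0.0013 m

Log law: V(z) ∝ ln(z/z₀). With r = V₁/V₂ = 19.3/23.43 = 0.82373,
r · ln(z₂/z₀) = ln(z₁/z₀) ⇒ ln z₀ = (ln z₁ − r·ln z₂)/(1 − r)
ln z₀ = (1.10856 − 0.82373×2.77259) / 0.17627 = -6.6676
z₀ = exp(-6.6676) = 0.001271 m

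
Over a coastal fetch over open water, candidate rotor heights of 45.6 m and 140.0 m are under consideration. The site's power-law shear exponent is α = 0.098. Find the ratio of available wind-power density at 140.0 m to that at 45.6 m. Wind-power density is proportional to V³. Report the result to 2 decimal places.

1.39

Speed ratio: V_B/V_A = (z_B/z_A)^α = (140.0/45.6)^0.098 = (3.0702)^0.098 = 1.11620
Power-density ratio: P_B/P_A = (V_B/V_A)³ = (1.11620)³ = 1.39068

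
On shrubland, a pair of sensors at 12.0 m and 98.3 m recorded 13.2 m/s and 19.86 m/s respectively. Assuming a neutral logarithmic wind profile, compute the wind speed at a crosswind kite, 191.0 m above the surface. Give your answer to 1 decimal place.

Log law: V ∝ ln(z/z₀). From the pair, with r = V₁/V₂ = 0.66465,
ln z₀ = (ln z₁ − r·ln z₂)/(1 − r) = (2.4849 − 0.66465×4.5880)/0.33535 = -1.6834 → z₀ = 0.1857 m
V₃ = V₁ · ln(z₃/z₀)/ln(z₁/z₀) = 13.2 × 6.9357/4.1683 = 21.9635 m/s

22.0 m/s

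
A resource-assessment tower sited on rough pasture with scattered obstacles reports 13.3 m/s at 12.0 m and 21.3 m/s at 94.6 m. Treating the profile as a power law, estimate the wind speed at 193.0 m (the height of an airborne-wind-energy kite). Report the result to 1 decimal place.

First find α: α = ln(V₂/V₁)/ln(z₂/z₁) = ln(21.3/13.3)/ln(94.6/12.0) = 0.47094/2.06475 = 0.2281
Extrapolate from 94.6 m to 193.0 m: V₃ = 21.3 × (193.0/94.6)^0.2281 = 21.3 × 1.1766 = 25.0617 m/s

25.1 m/s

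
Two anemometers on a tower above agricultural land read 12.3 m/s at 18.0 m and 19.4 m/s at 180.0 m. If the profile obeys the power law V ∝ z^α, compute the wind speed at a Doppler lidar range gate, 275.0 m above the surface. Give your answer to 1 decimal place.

First find α: α = ln(V₂/V₁)/ln(z₂/z₁) = ln(19.4/12.3)/ln(180.0/18.0) = 0.45567/2.30259 = 0.1979
Extrapolate from 180.0 m to 275.0 m: V₃ = 19.4 × (275.0/180.0)^0.1979 = 19.4 × 1.0875 = 21.0973 m/s

21.1 m/s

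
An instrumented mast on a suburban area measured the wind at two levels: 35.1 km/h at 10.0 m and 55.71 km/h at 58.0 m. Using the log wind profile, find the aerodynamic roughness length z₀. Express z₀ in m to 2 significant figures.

z₀ ≈ 0.50 m

Log law: V(z) ∝ ln(z/z₀). With r = V₁/V₂ = 35.1/55.71 = 0.63005,
r · ln(z₂/z₀) = ln(z₁/z₀) ⇒ ln z₀ = (ln z₁ − r·ln z₂)/(1 − r)
ln z₀ = (2.30259 − 0.63005×4.06044) / 0.36995 = -0.6911
z₀ = exp(-0.6911) = 0.5010 m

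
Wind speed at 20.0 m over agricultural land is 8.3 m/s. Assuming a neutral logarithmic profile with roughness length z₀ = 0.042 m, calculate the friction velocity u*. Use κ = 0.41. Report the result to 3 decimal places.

u* ≈ 0.552 m/s

Log law: V(z) = (u*/κ) · ln(z/z₀) ⇒ u* = κ · V / ln(z/z₀)
u* = 0.41 × 8.3 / ln(20.0/0.042) = 0.41 × 8.3 / 6.1658
   = 3.4030 / 6.1658 = 0.5519 m/s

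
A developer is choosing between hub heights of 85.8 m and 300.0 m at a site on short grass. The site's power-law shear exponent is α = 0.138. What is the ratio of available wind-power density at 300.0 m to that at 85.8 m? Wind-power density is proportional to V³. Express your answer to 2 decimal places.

Speed ratio: V_B/V_A = (z_B/z_A)^α = (300.0/85.8)^0.138 = (3.4965)^0.138 = 1.18856
Power-density ratio: P_B/P_A = (V_B/V_A)³ = (1.18856)³ = 1.67905

1.68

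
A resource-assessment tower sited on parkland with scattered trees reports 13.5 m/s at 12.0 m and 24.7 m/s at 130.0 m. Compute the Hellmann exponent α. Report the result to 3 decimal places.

α ≈ 0.254

Power law: V₂/V₁ = (z₂/z₁)^α ⇒ α = ln(V₂/V₁) / ln(z₂/z₁)
α = ln(24.7/13.5) / ln(130.0/12.0) = ln(1.8296) / ln(10.8333)
  = 0.60411 / 2.38263 = 0.25355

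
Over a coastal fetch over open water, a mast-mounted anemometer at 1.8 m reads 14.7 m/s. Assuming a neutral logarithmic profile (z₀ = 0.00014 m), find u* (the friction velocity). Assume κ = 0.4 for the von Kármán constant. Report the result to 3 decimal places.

u* ≈ 0.621 m/s

Log law: V(z) = (u*/κ) · ln(z/z₀) ⇒ u* = κ · V / ln(z/z₀)
u* = 0.4 × 14.7 / ln(1.8/0.00014) = 0.4 × 14.7 / 9.4617
   = 5.8800 / 9.4617 = 0.6215 m/s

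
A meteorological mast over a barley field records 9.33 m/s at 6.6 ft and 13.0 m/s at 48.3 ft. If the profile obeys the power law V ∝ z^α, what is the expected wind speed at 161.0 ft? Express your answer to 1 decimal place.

15.9 m/s

First find α: α = ln(V₂/V₁)/ln(z₂/z₁) = ln(13.0/9.33)/ln(48.3/6.6) = 0.33171/1.99036 = 0.1667
Extrapolate from 48.3 ft to 161.0 ft: V₃ = 13.0 × (161.0/48.3)^0.1667 = 13.0 × 1.2222 = 15.8886 m/s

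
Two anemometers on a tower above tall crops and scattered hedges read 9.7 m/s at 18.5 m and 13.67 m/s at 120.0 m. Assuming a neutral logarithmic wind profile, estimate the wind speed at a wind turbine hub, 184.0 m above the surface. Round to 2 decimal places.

Log law: V ∝ ln(z/z₀). From the pair, with r = V₁/V₂ = 0.70958,
ln z₀ = (ln z₁ − r·ln z₂)/(1 − r) = (2.9178 − 0.70958×4.7875)/0.29042 = -1.6506 → z₀ = 0.1919 m
V₃ = V₁ · ln(z₃/z₀)/ln(z₁/z₀) = 9.7 × 6.8655/4.5683 = 14.5776 m/s

14.58 m/s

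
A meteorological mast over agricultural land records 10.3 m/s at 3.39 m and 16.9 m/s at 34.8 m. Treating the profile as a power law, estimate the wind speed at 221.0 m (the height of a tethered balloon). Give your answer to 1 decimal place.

First find α: α = ln(V₂/V₁)/ln(z₂/z₁) = ln(16.9/10.3)/ln(34.8/3.39) = 0.49517/2.32879 = 0.2126
Extrapolate from 34.8 m to 221.0 m: V₃ = 16.9 × (221.0/34.8)^0.2126 = 16.9 × 1.4815 = 25.0374 m/s

25.0 m/s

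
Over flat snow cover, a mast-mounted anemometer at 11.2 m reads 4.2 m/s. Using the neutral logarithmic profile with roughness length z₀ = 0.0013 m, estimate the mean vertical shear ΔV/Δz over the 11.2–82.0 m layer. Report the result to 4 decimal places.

Log law: V₂ = V₁ · ln(z₂/z₀)/ln(z₁/z₀) = 4.2 × 11.0521/9.0613 = 5.1228 m/s
ΔV/Δz = (5.1228 − 4.2)/(82.0 − 11.2) = 0.9228/70.8000 = 0.01303 m/s/m

0.0130 m/s/m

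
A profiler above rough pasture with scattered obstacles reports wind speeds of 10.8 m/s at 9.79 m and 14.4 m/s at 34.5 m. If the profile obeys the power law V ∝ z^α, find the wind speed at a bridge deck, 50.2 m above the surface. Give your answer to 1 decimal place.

15.7 m/s

First find α: α = ln(V₂/V₁)/ln(z₂/z₁) = ln(14.4/10.8)/ln(34.5/9.79) = 0.28768/1.25960 = 0.2284
Extrapolate from 34.5 m to 50.2 m: V₃ = 14.4 × (50.2/34.5)^0.2284 = 14.4 × 1.0894 = 15.6879 m/s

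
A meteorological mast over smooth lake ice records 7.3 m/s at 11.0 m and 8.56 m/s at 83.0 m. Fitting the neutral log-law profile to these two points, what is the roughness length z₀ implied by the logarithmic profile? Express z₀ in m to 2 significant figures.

Log law: V(z) ∝ ln(z/z₀). With r = V₁/V₂ = 7.3/8.56 = 0.85280,
r · ln(z₂/z₀) = ln(z₁/z₀) ⇒ ln z₀ = (ln z₁ − r·ln z₂)/(1 − r)
ln z₀ = (2.39790 − 0.85280×4.41884) / 0.14720 = -9.3108
z₀ = exp(-9.3108) = 0.00009045 m

z₀ ≈ 0.000090 m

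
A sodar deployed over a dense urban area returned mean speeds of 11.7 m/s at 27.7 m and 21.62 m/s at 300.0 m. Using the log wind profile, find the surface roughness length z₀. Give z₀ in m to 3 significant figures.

Log law: V(z) ∝ ln(z/z₀). With r = V₁/V₂ = 11.7/21.62 = 0.54117,
r · ln(z₂/z₀) = ln(z₁/z₀) ⇒ ln z₀ = (ln z₁ − r·ln z₂)/(1 − r)
ln z₀ = (3.32143 − 0.54117×5.70378) / 0.45883 = 0.5116
z₀ = exp(0.5116) = 1.668 m

z₀ ≈ 1.67 m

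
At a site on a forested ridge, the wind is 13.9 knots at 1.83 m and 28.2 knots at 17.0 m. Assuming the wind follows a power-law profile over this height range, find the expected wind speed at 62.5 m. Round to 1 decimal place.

First find α: α = ln(V₂/V₁)/ln(z₂/z₁) = ln(28.2/13.9)/ln(17.0/1.83) = 0.70743/2.22890 = 0.3174
Extrapolate from 17.0 m to 62.5 m: V₃ = 28.2 × (62.5/17.0)^0.3174 = 28.2 × 1.5117 = 42.6297 knots

42.6 knots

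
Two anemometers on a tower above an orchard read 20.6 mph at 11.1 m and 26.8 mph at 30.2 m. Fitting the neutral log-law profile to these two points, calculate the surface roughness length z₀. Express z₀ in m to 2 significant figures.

Log law: V(z) ∝ ln(z/z₀). With r = V₁/V₂ = 20.6/26.8 = 0.76866,
r · ln(z₂/z₀) = ln(z₁/z₀) ⇒ ln z₀ = (ln z₁ − r·ln z₂)/(1 − r)
ln z₀ = (2.40695 − 0.76866×3.40784) / 0.23134 = -0.9186
z₀ = exp(-0.9186) = 0.3991 m

z₀ ≈ 0.40 m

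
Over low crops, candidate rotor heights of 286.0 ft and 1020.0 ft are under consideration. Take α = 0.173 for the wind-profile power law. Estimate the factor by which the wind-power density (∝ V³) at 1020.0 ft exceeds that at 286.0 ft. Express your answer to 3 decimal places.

1.935

Speed ratio: V_B/V_A = (z_B/z_A)^α = (1020.0/286.0)^0.173 = (3.5664)^0.173 = 1.24605
Power-density ratio: P_B/P_A = (V_B/V_A)³ = (1.24605)³ = 1.93468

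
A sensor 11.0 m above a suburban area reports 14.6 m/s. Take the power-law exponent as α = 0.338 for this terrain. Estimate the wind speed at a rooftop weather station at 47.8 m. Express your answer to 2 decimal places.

Power-law profile: V₂ = V₁ · (z₂/z₁)^α
V₂ = 14.6 × (47.8/11.0)^0.338 = 14.6 × (4.3455)^0.338
    = 14.6 × 1.6431 = 23.9888 m/s

23.99 m/s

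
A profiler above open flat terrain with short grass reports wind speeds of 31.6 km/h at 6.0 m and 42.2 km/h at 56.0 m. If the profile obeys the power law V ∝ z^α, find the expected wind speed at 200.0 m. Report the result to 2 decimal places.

First find α: α = ln(V₂/V₁)/ln(z₂/z₁) = ln(42.2/31.6)/ln(56.0/6.0) = 0.28926/2.23359 = 0.1295
Extrapolate from 56.0 m to 200.0 m: V₃ = 42.2 × (200.0/56.0)^0.1295 = 42.2 × 1.1792 = 49.7632 km/h

49.76 km/h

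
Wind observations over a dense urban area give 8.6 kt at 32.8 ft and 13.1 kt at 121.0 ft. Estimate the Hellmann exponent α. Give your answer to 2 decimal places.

α ≈ 0.32

Power law: V₂/V₁ = (z₂/z₁)^α ⇒ α = ln(V₂/V₁) / ln(z₂/z₁)
α = ln(13.1/8.6) / ln(121.0/32.8) = ln(1.5233) / ln(3.6890)
  = 0.42085 / 1.30536 = 0.32240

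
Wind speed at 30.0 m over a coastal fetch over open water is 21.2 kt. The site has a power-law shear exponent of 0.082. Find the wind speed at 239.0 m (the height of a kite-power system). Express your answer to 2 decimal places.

Power-law profile: V₂ = V₁ · (z₂/z₁)^α
V₂ = 21.2 × (239.0/30.0)^0.082 = 21.2 × (7.9667)^0.082
    = 21.2 × 1.1855 = 25.1328 kt

25.13 kt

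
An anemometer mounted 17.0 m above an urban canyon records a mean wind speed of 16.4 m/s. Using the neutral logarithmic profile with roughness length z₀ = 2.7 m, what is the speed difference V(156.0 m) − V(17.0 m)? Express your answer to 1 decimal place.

19.8 m/s

Log law: V₂ = V₁ · ln(z₂/z₀)/ln(z₁/z₀) = 16.4 × 4.0566/1.8400 = 36.1574 m/s
ΔV = 36.1574 − 16.4 = 19.7574 m/s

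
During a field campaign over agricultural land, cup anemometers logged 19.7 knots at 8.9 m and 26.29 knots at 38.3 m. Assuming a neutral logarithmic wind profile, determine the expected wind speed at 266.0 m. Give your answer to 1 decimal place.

35.0 knots

Log law: V ∝ ln(z/z₀). From the pair, with r = V₁/V₂ = 0.74933,
ln z₀ = (ln z₁ − r·ln z₂)/(1 − r) = (2.1861 − 0.74933×3.6454)/0.25067 = -2.1766 → z₀ = 0.1134 m
V₃ = V₁ · ln(z₃/z₀)/ln(z₁/z₀) = 19.7 × 7.7601/4.3627 = 35.0414 knots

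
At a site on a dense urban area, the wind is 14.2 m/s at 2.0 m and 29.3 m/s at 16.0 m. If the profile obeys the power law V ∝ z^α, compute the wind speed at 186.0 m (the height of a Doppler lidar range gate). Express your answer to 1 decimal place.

68.9 m/s

First find α: α = ln(V₂/V₁)/ln(z₂/z₁) = ln(29.3/14.2)/ln(16.0/2.0) = 0.72435/2.07944 = 0.3483
Extrapolate from 16.0 m to 186.0 m: V₃ = 29.3 × (186.0/16.0)^0.3483 = 29.3 × 2.3503 = 68.8625 m/s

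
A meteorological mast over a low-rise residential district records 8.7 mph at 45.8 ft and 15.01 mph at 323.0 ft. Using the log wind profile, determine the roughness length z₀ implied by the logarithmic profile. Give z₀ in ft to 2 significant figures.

z₀ ≈ 3.1 ft

Log law: V(z) ∝ ln(z/z₀). With r = V₁/V₂ = 8.7/15.01 = 0.57961,
r · ln(z₂/z₀) = ln(z₁/z₀) ⇒ ln z₀ = (ln z₁ − r·ln z₂)/(1 − r)
ln z₀ = (3.82428 − 0.57961×5.77765) / 0.42039 = 1.1311
z₀ = exp(1.1311) = 3.099 ft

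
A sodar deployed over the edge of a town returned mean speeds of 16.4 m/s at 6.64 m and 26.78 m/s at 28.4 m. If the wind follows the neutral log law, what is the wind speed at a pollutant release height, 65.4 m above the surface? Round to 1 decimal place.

Log law: V ∝ ln(z/z₀). From the pair, with r = V₁/V₂ = 0.61240,
ln z₀ = (ln z₁ − r·ln z₂)/(1 − r) = (1.8931 − 0.61240×3.3464)/0.38760 = -0.4030 → z₀ = 0.6683 m
V₃ = V₁ · ln(z₃/z₀)/ln(z₁/z₀) = 16.4 × 4.5835/2.2961 = 32.7378 m/s

32.7 m/s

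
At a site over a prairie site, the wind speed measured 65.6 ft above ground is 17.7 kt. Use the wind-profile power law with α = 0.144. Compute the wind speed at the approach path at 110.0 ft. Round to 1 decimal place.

Power-law profile: V₂ = V₁ · (z₂/z₁)^α
V₂ = 17.7 × (110.0/65.6)^0.144 = 17.7 × (1.6768)^0.144
    = 17.7 × 1.0773 = 19.0678 kt

19.1 kt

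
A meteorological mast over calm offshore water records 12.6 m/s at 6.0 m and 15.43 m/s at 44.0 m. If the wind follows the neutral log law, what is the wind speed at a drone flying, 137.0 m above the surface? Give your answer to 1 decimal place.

Log law: V ∝ ln(z/z₀). From the pair, with r = V₁/V₂ = 0.81659,
ln z₀ = (ln z₁ − r·ln z₂)/(1 − r) = (1.7918 − 0.81659×3.7842)/0.18341 = -7.0791 → z₀ = 0.0008425 m
V₃ = V₁ · ln(z₃/z₀)/ln(z₁/z₀) = 12.6 × 11.9991/8.8709 = 17.0433 m/s

17.0 m/s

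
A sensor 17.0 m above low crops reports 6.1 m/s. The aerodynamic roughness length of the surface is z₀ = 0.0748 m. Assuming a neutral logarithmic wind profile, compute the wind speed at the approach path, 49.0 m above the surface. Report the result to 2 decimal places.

Log law: V(z) ∝ ln(z/z₀), so V₂/V₁ = ln(z₂/z₀) / ln(z₁/z₀).
ln(49.0/0.0748) = 6.4848, ln(17.0/0.0748) = 5.4262
V₂ = 6.1 × 6.4848/5.4262 = 6.1 × 1.1951 = 7.2901 m/s

7.29 m/s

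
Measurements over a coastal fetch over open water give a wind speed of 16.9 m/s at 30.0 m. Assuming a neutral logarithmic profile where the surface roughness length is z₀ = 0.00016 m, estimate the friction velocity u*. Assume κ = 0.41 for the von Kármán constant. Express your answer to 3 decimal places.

u* ≈ 0.571 m/s

Log law: V(z) = (u*/κ) · ln(z/z₀) ⇒ u* = κ · V / ln(z/z₀)
u* = 0.41 × 16.9 / ln(30.0/0.00016) = 0.41 × 16.9 / 12.1415
   = 6.9290 / 12.1415 = 0.5707 m/s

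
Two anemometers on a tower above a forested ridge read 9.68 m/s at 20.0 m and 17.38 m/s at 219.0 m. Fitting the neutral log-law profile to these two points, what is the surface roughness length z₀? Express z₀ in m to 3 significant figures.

z₀ ≈ 0.987 m

Log law: V(z) ∝ ln(z/z₀). With r = V₁/V₂ = 9.68/17.38 = 0.55696,
r · ln(z₂/z₀) = ln(z₁/z₀) ⇒ ln z₀ = (ln z₁ − r·ln z₂)/(1 − r)
ln z₀ = (2.99573 − 0.55696×5.38907) / 0.44304 = -0.0130
z₀ = exp(-0.0130) = 0.9870 m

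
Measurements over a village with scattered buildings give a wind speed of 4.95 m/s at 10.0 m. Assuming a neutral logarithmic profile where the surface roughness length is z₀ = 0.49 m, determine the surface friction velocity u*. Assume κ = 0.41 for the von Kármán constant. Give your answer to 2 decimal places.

Log law: V(z) = (u*/κ) · ln(z/z₀) ⇒ u* = κ · V / ln(z/z₀)
u* = 0.41 × 4.95 / ln(10.0/0.49) = 0.41 × 4.95 / 3.0159
   = 2.0295 / 3.0159 = 0.6729 m/s

u* ≈ 0.67 m/s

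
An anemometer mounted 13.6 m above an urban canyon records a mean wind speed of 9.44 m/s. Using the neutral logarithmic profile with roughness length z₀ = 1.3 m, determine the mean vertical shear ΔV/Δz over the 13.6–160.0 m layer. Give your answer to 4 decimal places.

0.0677 m/s/m

Log law: V₂ = V₁ · ln(z₂/z₀)/ln(z₁/z₀) = 9.44 × 4.8128/2.3477 = 19.3521 m/s
ΔV/Δz = (19.3521 − 9.44)/(160.0 − 13.6) = 9.9121/146.4000 = 0.06771 m/s/m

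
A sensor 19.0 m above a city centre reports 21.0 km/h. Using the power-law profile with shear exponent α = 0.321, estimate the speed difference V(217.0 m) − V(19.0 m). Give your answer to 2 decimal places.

Power law: V₂ = V₁ · (z₂/z₁)^α = 21.0 × (11.4211)^0.321 = 45.8926 km/h
ΔV = 45.8926 − 21.0 = 24.8926 km/h

24.89 km/h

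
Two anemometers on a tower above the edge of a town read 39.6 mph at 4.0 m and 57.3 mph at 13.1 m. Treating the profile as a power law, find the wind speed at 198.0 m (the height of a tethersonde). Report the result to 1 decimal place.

133.5 mph

First find α: α = ln(V₂/V₁)/ln(z₂/z₁) = ln(57.3/39.6)/ln(13.1/4.0) = 0.36947/1.18632 = 0.3114
Extrapolate from 13.1 m to 198.0 m: V₃ = 57.3 × (198.0/13.1)^0.3114 = 57.3 × 2.3298 = 133.4964 mph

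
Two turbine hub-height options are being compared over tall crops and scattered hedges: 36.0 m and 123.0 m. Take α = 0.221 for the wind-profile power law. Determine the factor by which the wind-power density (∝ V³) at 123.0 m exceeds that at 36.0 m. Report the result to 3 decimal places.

2.258

Speed ratio: V_B/V_A = (z_B/z_A)^α = (123.0/36.0)^0.221 = (3.4167)^0.221 = 1.31198
Power-density ratio: P_B/P_A = (V_B/V_A)³ = (1.31198)³ = 2.25828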